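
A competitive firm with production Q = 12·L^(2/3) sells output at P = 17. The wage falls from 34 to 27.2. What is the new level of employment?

From P·MP_L = w with MP_L = 8·L^(-1/3), the labor demand is L(w) = (136/w)^(3).
At w = 34: L = 64. At w = 27.2: L = 125.

L* = 125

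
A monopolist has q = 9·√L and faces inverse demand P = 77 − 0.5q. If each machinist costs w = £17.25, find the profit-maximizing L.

Marginal revenue from the inverse demand is MR = 77 − q.
The marginal product is MP_L = 4.5·L^(-1/2).
A monopolist hires until marginal revenue product equals the wage: MR·MP_L = w.
At L, q = 9·√L. Substituting and solving: (77 − 9·√L)·4.5·L^(-1/2) = 17.25 gives L = 36.

L* = 36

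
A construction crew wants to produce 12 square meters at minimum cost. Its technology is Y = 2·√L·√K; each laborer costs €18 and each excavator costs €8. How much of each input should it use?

L* = 4, K* = 9

Cost minimization requires the marginal rate of technical substitution to equal the input-price ratio: MP_L/MP_K = w/r.
Here MP_L/MP_K = (1/2)·(K/L)/(1/2) = (K/L). Setting this equal to 18/8 = 2.25 gives K = 2.25L.
Substituting into Y = 12: 2·L^(1/2)·(2.25L)^(1/2) = 12.
Solving, L = 4 and K = 9.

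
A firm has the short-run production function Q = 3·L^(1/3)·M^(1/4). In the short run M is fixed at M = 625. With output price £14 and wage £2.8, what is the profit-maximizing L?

With M = 625, MP_L = (1/3)·3·L^(-2/3)·625^(1/4) = 5·L^(-2/3).
Profit maximization for a price taker requires P·MP_L = w: 14·5·L^(-2/3) = 2.8.
So L^(-2/3) = 0.04, which gives L = 125.

L* = 125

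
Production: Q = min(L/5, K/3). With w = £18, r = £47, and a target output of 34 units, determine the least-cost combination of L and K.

L* = 170, K* = 102

With a fixed-proportions technology, the cost-minimizing bundle uses no slack in either input: L/5 = K/3 = Q.
So L = 5·34 = 170 and K = 3·34 = 102.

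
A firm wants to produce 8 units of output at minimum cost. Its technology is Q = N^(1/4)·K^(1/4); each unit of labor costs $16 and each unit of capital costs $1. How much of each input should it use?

Cost minimization requires the marginal rate of technical substitution to equal the input-price ratio: MP_N/MP_K = w/r.
Here MP_N/MP_K = (1/4)·(K/N)/(1/4) = (K/N). Setting this equal to 16/1 = 16 gives K = 16N.
Substituting into Q = 8: N^(1/4)·(16N)^(1/4) = 8.
Solving, N = 16 and K = 256.

N* = 16, K* = 256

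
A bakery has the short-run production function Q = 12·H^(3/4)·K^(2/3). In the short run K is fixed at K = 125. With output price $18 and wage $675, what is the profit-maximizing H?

With K = 125, MP_H = (3/4)·12·H^(-1/4)·125^(2/3) = 225·H^(-1/4).
Profit maximization for a price taker requires P·MP_H = w: 18·225·H^(-1/4) = 675.
So H^(-1/4) = 1/6, which gives H = 1296.

H* = 1296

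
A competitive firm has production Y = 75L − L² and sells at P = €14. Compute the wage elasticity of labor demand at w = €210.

ε = -0.25

From P·MP_L = w with MP_L = 75 − 2L, labor demand is L(w) = (75 − w/14)/2.
dL/dw = −1/(28) = -1/28.
At w = 210, L = 30, so ε = (dL/dw)·(w/L) = (-1/28)·(210/30) = -0.25.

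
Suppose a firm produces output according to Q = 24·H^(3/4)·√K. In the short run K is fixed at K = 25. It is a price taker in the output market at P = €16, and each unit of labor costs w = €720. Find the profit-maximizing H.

H* = 16

With K = 25, MP_H = (3/4)·24·H^(-1/4)·25^(1/2) = 90·H^(-1/4).
Profit maximization for a price taker requires P·MP_H = w: 16·90·H^(-1/4) = 720.
So H^(-1/4) = 0.5, which gives H = 16.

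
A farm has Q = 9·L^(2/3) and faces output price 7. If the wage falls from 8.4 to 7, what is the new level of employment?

From P·MP_L = w with MP_L = 6·L^(-1/3), the labor demand is L(w) = (42/w)^(3).
At w = 8.4: L = 125. At w = 7: L = 216.

L* = 216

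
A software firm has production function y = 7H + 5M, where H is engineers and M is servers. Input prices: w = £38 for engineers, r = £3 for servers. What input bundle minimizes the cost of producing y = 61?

The inputs are perfect substitutes, so the firm uses whichever has the lower cost per unit of output.
Cost per unit of output via H is w/7 = 38/7; via M it is r/5 = 0.6. M is cheaper.
Producing y = 61 with M alone: H = 0, M = 12.2.

H* = 0, M* = 12.2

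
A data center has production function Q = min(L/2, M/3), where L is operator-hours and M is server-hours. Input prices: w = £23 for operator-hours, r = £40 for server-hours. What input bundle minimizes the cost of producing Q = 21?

L* = 42, M* = 63

With a fixed-proportions technology, the cost-minimizing bundle uses no slack in either input: L/2 = M/3 = Q.
So L = 2·21 = 42 and M = 3·21 = 63.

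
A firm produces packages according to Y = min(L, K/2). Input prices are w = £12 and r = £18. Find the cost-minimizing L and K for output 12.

With a fixed-proportions technology, the cost-minimizing bundle uses no slack in either input: L = K/2 = Y.
So L = 12 and K = 2·12 = 24.

L* = 12, K* = 24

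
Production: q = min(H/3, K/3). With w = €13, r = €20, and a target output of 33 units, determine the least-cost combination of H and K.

With a fixed-proportions technology, the cost-minimizing bundle uses no slack in either input: H/3 = K/3 = q.
So H = 3·33 = 99 and K = 3·33 = 99.

H* = 99, K* = 99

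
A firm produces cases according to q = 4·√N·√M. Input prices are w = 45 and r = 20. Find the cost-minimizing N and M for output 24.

Cost minimization requires the marginal rate of technical substitution to equal the input-price ratio: MP_N/MP_M = w/r.
Here MP_N/MP_M = (1/2)·(M/N)/(1/2) = (M/N). Setting this equal to 45/20 = 2.25 gives M = 2.25N.
Substituting into q = 24: 4·N^(1/2)·(2.25N)^(1/2) = 24.
Solving, N = 4 and M = 9.

N* = 4, M* = 9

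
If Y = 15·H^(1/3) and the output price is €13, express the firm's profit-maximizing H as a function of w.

H(w) = (65/w)^(3/2)

MP_H = (1/3)·15·H^(-2/3) = 5·H^(-2/3).
Setting P·MP_H = w: 65·H^(-2/3) = w.
Solving for H: H^(-2/3) = w/65, so H = (65/w)^(3/2).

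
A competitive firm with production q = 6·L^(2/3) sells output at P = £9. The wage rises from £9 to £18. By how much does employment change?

ΔL = -56

From P·MP_L = w with MP_L = 4·L^(-1/3), the labor demand is L(w) = (36/w)^(3).
At w = 9: L = 64. At w = 18: L = 8.
ΔL = 8 − 64 = -56.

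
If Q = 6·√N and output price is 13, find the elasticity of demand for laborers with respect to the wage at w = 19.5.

ε = -2

MP_N = (1/2)·6·N^(-1/2), so P·MP_N = w gives 39·N^(-1/2) = w.
Solving, N(w) = (39/w)^(2). This is a constant-elasticity form: N ∝ w^(−2), so ε = −2.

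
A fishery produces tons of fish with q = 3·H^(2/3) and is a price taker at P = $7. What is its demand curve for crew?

H(w) = 2744/w³

MP_H = (2/3)·3·H^(-1/3) = 2·H^(-1/3).
Setting P·MP_H = w: 14·H^(-1/3) = w.
Solving for H: H^(-1/3) = w/14, so H = (14/w)^(3).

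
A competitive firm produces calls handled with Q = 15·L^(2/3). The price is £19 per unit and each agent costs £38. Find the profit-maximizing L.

L* = 125

MP_L = (2/3)·15·L^(-1/3) = 10·L^(-1/3).
Profit maximization for a price taker requires P·MP_L = w: 19·10·L^(-1/3) = 38.
So L^(-1/3) = 0.2, which gives L = 125.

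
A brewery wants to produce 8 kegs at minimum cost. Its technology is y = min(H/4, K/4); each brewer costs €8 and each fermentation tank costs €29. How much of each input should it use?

With a fixed-proportions technology, the cost-minimizing bundle uses no slack in either input: H/4 = K/4 = y.
So H = 4·8 = 32 and K = 4·8 = 32.

H* = 32, K* = 32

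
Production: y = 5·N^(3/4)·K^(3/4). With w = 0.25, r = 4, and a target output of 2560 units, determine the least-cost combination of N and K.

Cost minimization requires the marginal rate of technical substitution to equal the input-price ratio: MP_N/MP_K = w/r.
Here MP_N/MP_K = (3/4)·(K/N)/(3/4) = (K/N). Setting this equal to 0.25/4 = 0.0625 gives K = 0.0625N.
Substituting into y = 2560: 5·N^(3/4)·(0.0625N)^(3/4) = 2560.
Solving, N = 256 and K = 16.

N* = 256, K* = 16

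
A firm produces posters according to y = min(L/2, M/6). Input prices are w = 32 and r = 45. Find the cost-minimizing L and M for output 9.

L* = 18, M* = 54

With a fixed-proportions technology, the cost-minimizing bundle uses no slack in either input: L/2 = M/6 = y.
So L = 2·9 = 18 and M = 6·9 = 54.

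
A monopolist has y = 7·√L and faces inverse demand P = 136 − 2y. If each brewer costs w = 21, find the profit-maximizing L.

Marginal revenue from the inverse demand is MR = 136 − 4y.
The marginal product is MP_L = 3.5·L^(-1/2).
A monopolist hires until marginal revenue product equals the wage: MR·MP_L = w.
At L, y = 7·√L. Substituting and solving: (136 − 28·√L)·3.5·L^(-1/2) = 21 gives L = 16.

L* = 16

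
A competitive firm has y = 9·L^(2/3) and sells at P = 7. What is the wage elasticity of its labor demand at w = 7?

MP_L = (2/3)·9·L^(-1/3), so P·MP_L = w gives 42·L^(-1/3) = w.
Solving, L(w) = (42/w)^(3). This is a constant-elasticity form: L ∝ w^(−3), so ε = −3.

ε = -3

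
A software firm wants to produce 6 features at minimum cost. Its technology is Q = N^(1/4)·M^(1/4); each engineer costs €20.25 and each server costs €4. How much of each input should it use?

N* = 16, M* = 81

Cost minimization requires the marginal rate of technical substitution to equal the input-price ratio: MP_N/MP_M = w/r.
Here MP_N/MP_M = (1/4)·(M/N)/(1/4) = (M/N). Setting this equal to 20.25/4 = 5.0625 gives M = 5.0625N.
Substituting into Q = 6: N^(1/4)·(5.0625N)^(1/4) = 6.
Solving, N = 16 and M = 81.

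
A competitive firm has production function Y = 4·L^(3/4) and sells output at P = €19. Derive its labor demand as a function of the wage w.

MP_L = (3/4)·4·L^(-1/4) = 3·L^(-1/4).
Setting P·MP_L = w: 57·L^(-1/4) = w.
Solving for L: L^(-1/4) = w/57, so L = (57/w)^(4).

L(w) = (57/w)^(4)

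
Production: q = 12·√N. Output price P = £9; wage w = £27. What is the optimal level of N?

N* = 4

MP_N = (1/2)·12·N^(-1/2) = 6·N^(-1/2).
Profit maximization for a price taker requires P·MP_N = w: 9·6·N^(-1/2) = 27.
So N^(-1/2) = 0.5, which gives N = 4.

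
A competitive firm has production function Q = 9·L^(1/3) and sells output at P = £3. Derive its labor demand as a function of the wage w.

MP_L = (1/3)·9·L^(-2/3) = 3·L^(-2/3).
Setting P·MP_L = w: 9·L^(-2/3) = w.
Solving for L: L^(-2/3) = w/9, so L = (9/w)^(3/2).

L(w) = (9/w)^(3/2)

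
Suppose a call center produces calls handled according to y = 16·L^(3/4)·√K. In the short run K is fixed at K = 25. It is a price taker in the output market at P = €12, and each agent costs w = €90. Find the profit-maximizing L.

With K = 25, MP_L = (3/4)·16·L^(-1/4)·25^(1/2) = 60·L^(-1/4).
Profit maximization for a price taker requires P·MP_L = w: 12·60·L^(-1/4) = 90.
So L^(-1/4) = 0.125, which gives L = 4096.

L* = 4096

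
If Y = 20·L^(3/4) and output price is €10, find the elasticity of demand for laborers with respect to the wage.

ε = -4

MP_L = (3/4)·20·L^(-1/4), so P·MP_L = w gives 150·L^(-1/4) = w.
Solving, L(w) = (150/w)^(4). This is a constant-elasticity form: L ∝ w^(−4), so ε = −4.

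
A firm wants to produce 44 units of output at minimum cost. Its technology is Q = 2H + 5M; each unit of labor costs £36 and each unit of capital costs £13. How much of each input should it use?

The inputs are perfect substitutes, so the firm uses whichever has the lower cost per unit of output.
Cost per unit of output via H is w/2 = 18; via M it is r/5 = 2.6. M is cheaper.
Producing Q = 44 with M alone: H = 0, M = 8.8.

H* = 0, M* = 8.8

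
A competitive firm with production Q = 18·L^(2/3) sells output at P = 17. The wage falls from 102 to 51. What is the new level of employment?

From P·MP_L = w with MP_L = 12·L^(-1/3), the labor demand is L(w) = (204/w)^(3).
At w = 102: L = 8. At w = 51: L = 64.

L* = 64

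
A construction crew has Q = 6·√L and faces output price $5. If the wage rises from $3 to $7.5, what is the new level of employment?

From P·MP_L = w with MP_L = 3·L^(-1/2), the labor demand is L(w) = (15/w)^(2).
At w = 3: L = 25. At w = 7.5: L = 4.

L* = 4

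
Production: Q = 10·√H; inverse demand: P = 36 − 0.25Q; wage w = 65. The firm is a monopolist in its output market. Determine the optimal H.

H* = 4

Marginal revenue from the inverse demand is MR = 36 − 0.5Q.
The marginal product is MP_H = 5·H^(-1/2).
A monopolist hires until marginal revenue product equals the wage: MR·MP_H = w.
At H, Q = 10·√H. Substituting and solving: (36 − 5·√H)·5·H^(-1/2) = 65 gives H = 4.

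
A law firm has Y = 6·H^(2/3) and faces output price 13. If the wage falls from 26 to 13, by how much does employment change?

From P·MP_H = w with MP_H = 4·H^(-1/3), the labor demand is H(w) = (52/w)^(3).
At w = 26: H = 8. At w = 13: H = 64.
ΔH = 64 − 8 = 56.

ΔH = 56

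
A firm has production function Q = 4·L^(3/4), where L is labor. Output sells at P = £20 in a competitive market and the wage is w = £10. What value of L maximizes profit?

MP_L = (3/4)·4·L^(-1/4) = 3·L^(-1/4).
Profit maximization for a price taker requires P·MP_L = w: 20·3·L^(-1/4) = 10.
So L^(-1/4) = 1/6, which gives L = 1296.

L* = 1296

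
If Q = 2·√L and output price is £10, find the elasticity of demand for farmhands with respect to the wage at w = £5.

ε = -2

MP_L = (1/2)·2·L^(-1/2), so P·MP_L = w gives 10·L^(-1/2) = w.
Solving, L(w) = (10/w)^(2). This is a constant-elasticity form: L ∝ w^(−2), so ε = −2.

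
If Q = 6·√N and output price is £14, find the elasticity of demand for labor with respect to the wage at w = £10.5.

ε = -2

MP_N = (1/2)·6·N^(-1/2), so P·MP_N = w gives 42·N^(-1/2) = w.
Solving, N(w) = (42/w)^(2). This is a constant-elasticity form: N ∝ w^(−2), so ε = −2.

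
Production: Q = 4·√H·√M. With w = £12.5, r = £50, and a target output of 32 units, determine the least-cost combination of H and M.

H* = 16, M* = 4

Cost minimization requires the marginal rate of technical substitution to equal the input-price ratio: MP_H/MP_M = w/r.
Here MP_H/MP_M = (1/2)·(M/H)/(1/2) = (M/H). Setting this equal to 12.5/50 = 0.25 gives M = 0.25H.
Substituting into Q = 32: 4·H^(1/2)·(0.25H)^(1/2) = 32.
Solving, H = 16 and M = 4.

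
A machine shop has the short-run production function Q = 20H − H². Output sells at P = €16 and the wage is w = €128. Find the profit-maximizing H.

The marginal product of H is MP_H = 20 − 2H.
A price-taking firm hires until the value of the marginal product equals the wage: P·MP_H = w, so 16·(20 − 2H) = 128.
Then 20 − 2H = 8, giving H = 6.

H* = 6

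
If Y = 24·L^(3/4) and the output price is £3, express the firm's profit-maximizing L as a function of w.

MP_L = (3/4)·24·L^(-1/4) = 18·L^(-1/4).
Setting P·MP_L = w: 54·L^(-1/4) = w.
Solving for L: L^(-1/4) = w/54, so L = (54/w)^(4).

L(w) = 8503056/w^(4)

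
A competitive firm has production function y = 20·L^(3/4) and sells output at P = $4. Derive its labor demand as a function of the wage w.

MP_L = (3/4)·20·L^(-1/4) = 15·L^(-1/4).
Setting P·MP_L = w: 60·L^(-1/4) = w.
Solving for L: L^(-1/4) = w/60, so L = (60/w)^(4).

L(w) = (60/w)^(4)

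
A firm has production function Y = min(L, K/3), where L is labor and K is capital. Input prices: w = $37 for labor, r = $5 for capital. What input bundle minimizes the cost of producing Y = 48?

L* = 48, K* = 144

With a fixed-proportions technology, the cost-minimizing bundle uses no slack in either input: L = K/3 = Y.
So L = 48 and K = 3·48 = 144.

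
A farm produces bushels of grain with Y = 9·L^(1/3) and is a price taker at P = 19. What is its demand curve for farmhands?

L(w) = (57/w)^(3/2)

MP_L = (1/3)·9·L^(-2/3) = 3·L^(-2/3).
Setting P·MP_L = w: 57·L^(-2/3) = w.
Solving for L: L^(-2/3) = w/57, so L = (57/w)^(3/2).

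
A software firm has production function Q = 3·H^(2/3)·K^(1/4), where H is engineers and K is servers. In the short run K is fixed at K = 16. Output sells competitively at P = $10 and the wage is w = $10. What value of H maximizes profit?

H* = 64

With K = 16, MP_H = (2/3)·3·H^(-1/3)·16^(1/4) = 4·H^(-1/3).
Profit maximization for a price taker requires P·MP_H = w: 10·4·H^(-1/3) = 10.
So H^(-1/3) = 0.25, which gives H = 64.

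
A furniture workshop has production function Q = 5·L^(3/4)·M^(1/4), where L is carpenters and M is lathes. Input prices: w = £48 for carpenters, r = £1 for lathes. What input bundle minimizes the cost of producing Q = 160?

L* = 16, M* = 256

Cost minimization requires the marginal rate of technical substitution to equal the input-price ratio: MP_L/MP_M = w/r.
Here MP_L/MP_M = (3/4)·(M/L)/(1/4) = 3·(M/L). Setting this equal to 48/1 = 48 gives M = 16L.
Substituting into Q = 160: 5·L^(3/4)·(16L)^(1/4) = 160.
Solving, L = 16 and M = 256.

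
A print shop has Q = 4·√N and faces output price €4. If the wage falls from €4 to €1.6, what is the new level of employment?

N* = 25

From P·MP_N = w with MP_N = 2·N^(-1/2), the labor demand is N(w) = (8/w)^(2).
At w = 4: N = 4. At w = 1.6: N = 25.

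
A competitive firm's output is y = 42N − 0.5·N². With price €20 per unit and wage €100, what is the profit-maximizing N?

N* = 37

The marginal product of N is MP_N = 42 − N.
A price-taking firm hires until the value of the marginal product equals the wage: P·MP_N = w, so 20·(42 − N) = 100.
Then 42 − N = 5, giving N = 37.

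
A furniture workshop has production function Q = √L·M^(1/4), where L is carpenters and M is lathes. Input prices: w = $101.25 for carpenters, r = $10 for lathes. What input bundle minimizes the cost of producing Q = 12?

Cost minimization requires the marginal rate of technical substitution to equal the input-price ratio: MP_L/MP_M = w/r.
Here MP_L/MP_M = (1/2)·(M/L)/(1/4) = 2·(M/L). Setting this equal to 101.25/10 = 10.125 gives M = 5.0625L.
Substituting into Q = 12: L^(1/2)·(5.0625L)^(1/4) = 12.
Solving, L = 16 and M = 81.

L* = 16, M* = 81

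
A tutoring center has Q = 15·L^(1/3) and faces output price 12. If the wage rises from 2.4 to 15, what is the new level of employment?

L* = 8

From P·MP_L = w with MP_L = 5·L^(-2/3), the labor demand is L(w) = (60/w)^(3/2).
At w = 2.4: L = 125. At w = 15: L = 8.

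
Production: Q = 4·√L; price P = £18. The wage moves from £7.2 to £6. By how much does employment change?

From P·MP_L = w with MP_L = 2·L^(-1/2), the labor demand is L(w) = (36/w)^(2).
At w = 7.2: L = 25. At w = 6: L = 36.
ΔL = 36 − 25 = 11.

ΔL = 11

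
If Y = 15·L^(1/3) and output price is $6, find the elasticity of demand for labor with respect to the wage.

MP_L = (1/3)·15·L^(-2/3), so P·MP_L = w gives 30·L^(-2/3) = w.
Solving, L(w) = (30/w)^(3/2). This is a constant-elasticity form: L ∝ w^(−3/2), so ε = −3/2.

ε = -1.5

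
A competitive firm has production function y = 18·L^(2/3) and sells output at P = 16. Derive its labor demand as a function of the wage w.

L(w) = 7077888/w³

MP_L = (2/3)·18·L^(-1/3) = 12·L^(-1/3).
Setting P·MP_L = w: 192·L^(-1/3) = w.
Solving for L: L^(-1/3) = w/192, so L = (192/w)^(3).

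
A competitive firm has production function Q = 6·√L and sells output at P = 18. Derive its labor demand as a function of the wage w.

MP_L = (1/2)·6·L^(-1/2) = 3·L^(-1/2).
Setting P·MP_L = w: 54·L^(-1/2) = w.
Solving for L: L^(-1/2) = w/54, so L = (54/w)^(2).

L(w) = 2916/w²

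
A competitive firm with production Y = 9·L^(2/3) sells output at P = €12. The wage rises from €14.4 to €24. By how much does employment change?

From P·MP_L = w with MP_L = 6·L^(-1/3), the labor demand is L(w) = (72/w)^(3).
At w = 14.4: L = 125. At w = 24: L = 27.
ΔL = 27 − 125 = -98.

ΔL = -98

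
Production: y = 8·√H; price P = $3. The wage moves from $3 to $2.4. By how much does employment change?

ΔH = 9

From P·MP_H = w with MP_H = 4·H^(-1/2), the labor demand is H(w) = (12/w)^(2).
At w = 3: H = 16. At w = 2.4: H = 25.
ΔH = 25 − 16 = 9.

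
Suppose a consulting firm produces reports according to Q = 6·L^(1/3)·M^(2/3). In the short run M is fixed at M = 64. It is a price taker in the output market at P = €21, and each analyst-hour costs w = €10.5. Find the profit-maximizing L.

With M = 64, MP_L = (1/3)·6·L^(-2/3)·64^(2/3) = 32·L^(-2/3).
Profit maximization for a price taker requires P·MP_L = w: 21·32·L^(-2/3) = 10.5.
So L^(-2/3) = 0.015625, which gives L = 512.

L* = 512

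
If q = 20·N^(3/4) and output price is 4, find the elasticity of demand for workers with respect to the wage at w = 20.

MP_N = (3/4)·20·N^(-1/4), so P·MP_N = w gives 60·N^(-1/4) = w.
Solving, N(w) = (60/w)^(4). This is a constant-elasticity form: N ∝ w^(−4), so ε = −4.

ε = -4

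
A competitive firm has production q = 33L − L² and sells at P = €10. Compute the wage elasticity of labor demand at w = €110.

ε = -0.5

From P·MP_L = w with MP_L = 33 − 2L, labor demand is L(w) = (33 − w/10)/2.
dL/dw = −1/(20) = -0.05.
At w = 110, L = 11, so ε = (dL/dw)·(w/L) = (-0.05)·(110/11) = -0.5.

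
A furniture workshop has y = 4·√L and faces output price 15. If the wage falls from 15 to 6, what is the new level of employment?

From P·MP_L = w with MP_L = 2·L^(-1/2), the labor demand is L(w) = (30/w)^(2).
At w = 15: L = 4. At w = 6: L = 25.

L* = 25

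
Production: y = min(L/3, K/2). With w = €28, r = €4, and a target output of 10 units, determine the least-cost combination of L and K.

With a fixed-proportions technology, the cost-minimizing bundle uses no slack in either input: L/3 = K/2 = y.
So L = 3·10 = 30 and K = 2·10 = 20.

L* = 30, K* = 20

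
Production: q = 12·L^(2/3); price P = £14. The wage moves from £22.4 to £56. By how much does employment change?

From P·MP_L = w with MP_L = 8·L^(-1/3), the labor demand is L(w) = (112/w)^(3).
At w = 22.4: L = 125. At w = 56: L = 8.
ΔL = 8 − 125 = -117.

ΔL = -117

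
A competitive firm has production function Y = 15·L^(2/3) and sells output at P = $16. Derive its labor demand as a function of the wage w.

L(w) = 4096000/w³

MP_L = (2/3)·15·L^(-1/3) = 10·L^(-1/3).
Setting P·MP_L = w: 160·L^(-1/3) = w.
Solving for L: L^(-1/3) = w/160, so L = (160/w)^(3).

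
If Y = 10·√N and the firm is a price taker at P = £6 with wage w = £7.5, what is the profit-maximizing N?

N* = 16

MP_N = (1/2)·10·N^(-1/2) = 5·N^(-1/2).
Profit maximization for a price taker requires P·MP_N = w: 6·5·N^(-1/2) = 7.5.
So N^(-1/2) = 0.25, which gives N = 16.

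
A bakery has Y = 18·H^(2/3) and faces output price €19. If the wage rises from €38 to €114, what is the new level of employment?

H* = 8

From P·MP_H = w with MP_H = 12·H^(-1/3), the labor demand is H(w) = (228/w)^(3).
At w = 38: H = 216. At w = 114: H = 8.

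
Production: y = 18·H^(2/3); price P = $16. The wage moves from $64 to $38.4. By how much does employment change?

From P·MP_H = w with MP_H = 12·H^(-1/3), the labor demand is H(w) = (192/w)^(3).
At w = 64: H = 27. At w = 38.4: H = 125.
ΔH = 125 − 27 = 98.

ΔH = 98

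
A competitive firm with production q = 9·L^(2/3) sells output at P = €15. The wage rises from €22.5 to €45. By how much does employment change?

From P·MP_L = w with MP_L = 6·L^(-1/3), the labor demand is L(w) = (90/w)^(3).
At w = 22.5: L = 64. At w = 45: L = 8.
ΔL = 8 − 64 = -56.

ΔL = -56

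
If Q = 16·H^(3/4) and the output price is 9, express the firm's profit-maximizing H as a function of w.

MP_H = (3/4)·16·H^(-1/4) = 12·H^(-1/4).
Setting P·MP_H = w: 108·H^(-1/4) = w.
Solving for H: H^(-1/4) = w/108, so H = (108/w)^(4).

H(w) = (108/w)^(4)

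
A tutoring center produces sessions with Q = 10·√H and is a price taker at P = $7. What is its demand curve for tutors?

H(w) = 1225/w²

MP_H = (1/2)·10·H^(-1/2) = 5·H^(-1/2).
Setting P·MP_H = w: 35·H^(-1/2) = w.
Solving for H: H^(-1/2) = w/35, so H = (35/w)^(2).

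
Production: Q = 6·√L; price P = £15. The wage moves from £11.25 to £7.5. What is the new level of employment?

From P·MP_L = w with MP_L = 3·L^(-1/2), the labor demand is L(w) = (45/w)^(2).
At w = 11.25: L = 16. At w = 7.5: L = 36.

L* = 36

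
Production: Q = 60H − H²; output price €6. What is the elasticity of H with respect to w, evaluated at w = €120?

From P·MP_H = w with MP_H = 60 − 2H, labor demand is H(w) = (60 − w/6)/2.
dH/dw = −1/(12) = -1/12.
At w = 120, H = 20, so ε = (dH/dw)·(w/H) = (-1/12)·(120/20) = -0.5.

ε = -0.5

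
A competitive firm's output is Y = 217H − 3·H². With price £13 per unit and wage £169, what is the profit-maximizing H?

H* = 34

The marginal product of H is MP_H = 217 − 6H.
A price-taking firm hires until the value of the marginal product equals the wage: P·MP_H = w, so 13·(217 − 6H) = 169.
Then 217 − 6H = 13, giving H = 34.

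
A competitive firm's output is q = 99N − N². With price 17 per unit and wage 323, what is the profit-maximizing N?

N* = 40

The marginal product of N is MP_N = 99 − 2N.
A price-taking firm hires until the value of the marginal product equals the wage: P·MP_N = w, so 17·(99 − 2N) = 323.
Then 99 − 2N = 19, giving N = 40.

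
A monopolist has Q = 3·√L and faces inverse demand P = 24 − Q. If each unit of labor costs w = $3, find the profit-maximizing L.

L* = 9

Marginal revenue from the inverse demand is MR = 24 − 2Q.
The marginal product is MP_L = 1.5·L^(-1/2).
A monopolist hires until marginal revenue product equals the wage: MR·MP_L = w.
At L, Q = 3·√L. Substituting and solving: (24 − 6·√L)·1.5·L^(-1/2) = 3 gives L = 9.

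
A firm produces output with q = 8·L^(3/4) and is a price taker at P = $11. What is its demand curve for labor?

L(w) = (66/w)^(4)

MP_L = (3/4)·8·L^(-1/4) = 6·L^(-1/4).
Setting P·MP_L = w: 66·L^(-1/4) = w.
Solving for L: L^(-1/4) = w/66, so L = (66/w)^(4).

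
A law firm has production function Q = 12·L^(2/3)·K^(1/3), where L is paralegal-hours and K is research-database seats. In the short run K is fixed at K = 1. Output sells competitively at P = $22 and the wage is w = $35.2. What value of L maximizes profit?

With K = 1, MP_L = (2/3)·12·L^(-1/3)·1^(1/3) = 8·L^(-1/3).
Profit maximization for a price taker requires P·MP_L = w: 22·8·L^(-1/3) = 35.2.
So L^(-1/3) = 0.2, which gives L = 125.

L* = 125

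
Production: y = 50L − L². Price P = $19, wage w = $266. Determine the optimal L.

The marginal product of L is MP_L = 50 − 2L.
A price-taking firm hires until the value of the marginal product equals the wage: P·MP_L = w, so 19·(50 − 2L) = 266.
Then 50 − 2L = 14, giving L = 18.

L* = 18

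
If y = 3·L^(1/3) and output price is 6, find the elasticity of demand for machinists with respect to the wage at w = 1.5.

MP_L = (1/3)·3·L^(-2/3), so P·MP_L = w gives 6·L^(-2/3) = w.
Solving, L(w) = (6/w)^(3/2). This is a constant-elasticity form: L ∝ w^(−3/2), so ε = −3/2.

ε = -1.5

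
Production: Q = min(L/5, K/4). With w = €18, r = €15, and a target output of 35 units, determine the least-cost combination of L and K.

L* = 175, K* = 140

With a fixed-proportions technology, the cost-minimizing bundle uses no slack in either input: L/5 = K/4 = Q.
So L = 5·35 = 175 and K = 4·35 = 140.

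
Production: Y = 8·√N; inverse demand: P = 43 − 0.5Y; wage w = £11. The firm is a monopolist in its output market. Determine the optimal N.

N* = 16

Marginal revenue from the inverse demand is MR = 43 − Y.
The marginal product is MP_N = 4·N^(-1/2).
A monopolist hires until marginal revenue product equals the wage: MR·MP_N = w.
At N, Y = 8·√N. Substituting and solving: (43 − 8·√N)·4·N^(-1/2) = 11 gives N = 16.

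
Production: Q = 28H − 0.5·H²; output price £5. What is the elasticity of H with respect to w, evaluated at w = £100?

ε = -2.5

From P·MP_H = w with MP_H = 28 − H, labor demand is H(w) = 28 − w/5.
dH/dw = −1/(5) = -0.2.
At w = 100, H = 8, so ε = (dH/dw)·(w/H) = (-0.2)·(100/8) = -2.5.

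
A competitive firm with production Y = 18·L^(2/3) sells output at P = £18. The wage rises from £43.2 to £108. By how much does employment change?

ΔL = -117

From P·MP_L = w with MP_L = 12·L^(-1/3), the labor demand is L(w) = (216/w)^(3).
At w = 43.2: L = 125. At w = 108: L = 8.
ΔL = 8 − 125 = -117.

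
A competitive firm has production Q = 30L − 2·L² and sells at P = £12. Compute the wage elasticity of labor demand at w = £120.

From P·MP_L = w with MP_L = 30 − 4L, labor demand is L(w) = (30 − w/12)/4.
dL/dw = −1/(48) = -1/48.
At w = 120, L = 5, so ε = (dL/dw)·(w/L) = (-1/48)·(120/5) = -0.5.

ε = -0.5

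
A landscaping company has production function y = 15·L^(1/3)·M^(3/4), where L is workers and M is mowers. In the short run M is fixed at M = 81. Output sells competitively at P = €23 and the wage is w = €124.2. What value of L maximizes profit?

With M = 81, MP_L = (1/3)·15·L^(-2/3)·81^(3/4) = 135·L^(-2/3).
Profit maximization for a price taker requires P·MP_L = w: 23·135·L^(-2/3) = 124.2.
So L^(-2/3) = 0.04, which gives L = 125.

L* = 125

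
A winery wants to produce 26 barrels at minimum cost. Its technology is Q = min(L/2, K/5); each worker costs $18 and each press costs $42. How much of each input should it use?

L* = 52, K* = 130

With a fixed-proportions technology, the cost-minimizing bundle uses no slack in either input: L/2 = K/5 = Q.
So L = 2·26 = 52 and K = 5·26 = 130.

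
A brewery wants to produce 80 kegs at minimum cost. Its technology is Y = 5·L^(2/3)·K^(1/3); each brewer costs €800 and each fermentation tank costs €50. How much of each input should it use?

L* = 8, K* = 64

Cost minimization requires the marginal rate of technical substitution to equal the input-price ratio: MP_L/MP_K = w/r.
Here MP_L/MP_K = (2/3)·(K/L)/(1/3) = 2·(K/L). Setting this equal to 800/50 = 16 gives K = 8L.
Substituting into Y = 80: 5·L^(2/3)·(8L)^(1/3) = 80.
Solving, L = 8 and K = 64.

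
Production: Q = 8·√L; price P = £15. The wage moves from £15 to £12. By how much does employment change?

From P·MP_L = w with MP_L = 4·L^(-1/2), the labor demand is L(w) = (60/w)^(2).
At w = 15: L = 16. At w = 12: L = 25.
ΔL = 25 − 16 = 9.

ΔL = 9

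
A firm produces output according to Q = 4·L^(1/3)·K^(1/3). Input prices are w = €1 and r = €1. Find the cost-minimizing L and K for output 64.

L* = 64, K* = 64

Cost minimization requires the marginal rate of technical substitution to equal the input-price ratio: MP_L/MP_K = w/r.
Here MP_L/MP_K = (1/3)·(K/L)/(1/3) = (K/L). Setting this equal to 1/1 = 1 gives K = L.
Substituting into Q = 64: 4·L^(1/3)·(L)^(1/3) = 64.
Solving, L = 64 and K = 64.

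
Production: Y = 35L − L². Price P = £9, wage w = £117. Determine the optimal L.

L* = 11

The marginal product of L is MP_L = 35 − 2L.
A price-taking firm hires until the value of the marginal product equals the wage: P·MP_L = w, so 9·(35 − 2L) = 117.
Then 35 − 2L = 13, giving L = 11.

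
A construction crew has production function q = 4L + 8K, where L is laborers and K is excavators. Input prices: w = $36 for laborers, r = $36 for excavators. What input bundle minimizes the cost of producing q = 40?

The inputs are perfect substitutes, so the firm uses whichever has the lower cost per unit of output.
Cost per unit of output via L is w/4 = 9; via K it is r/8 = 4.5. K is cheaper.
Producing q = 40 with K alone: L = 0, K = 5.

L* = 0, K* = 5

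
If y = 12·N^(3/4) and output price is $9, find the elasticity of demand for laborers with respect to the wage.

MP_N = (3/4)·12·N^(-1/4), so P·MP_N = w gives 81·N^(-1/4) = w.
Solving, N(w) = (81/w)^(4). This is a constant-elasticity form: N ∝ w^(−4), so ε = −4.

ε = -4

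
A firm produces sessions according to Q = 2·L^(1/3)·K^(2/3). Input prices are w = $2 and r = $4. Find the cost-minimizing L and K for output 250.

L* = 125, K* = 125

Cost minimization requires the marginal rate of technical substitution to equal the input-price ratio: MP_L/MP_K = w/r.
Here MP_L/MP_K = (1/3)·(K/L)/(2/3) = 0.5·(K/L). Setting this equal to 2/4 = 0.5 gives K = L.
Substituting into Q = 250: 2·L^(1/3)·(L)^(2/3) = 250.
Solving, L = 125 and K = 125.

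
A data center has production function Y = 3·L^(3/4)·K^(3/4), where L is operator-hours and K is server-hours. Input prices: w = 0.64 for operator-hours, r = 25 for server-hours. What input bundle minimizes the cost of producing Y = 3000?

Cost minimization requires the marginal rate of technical substitution to equal the input-price ratio: MP_L/MP_K = w/r.
Here MP_L/MP_K = (3/4)·(K/L)/(3/4) = (K/L). Setting this equal to 0.64/25 = 0.0256 gives K = 0.0256L.
Substituting into Y = 3000: 3·L^(3/4)·(0.0256L)^(3/4) = 3000.
Solving, L = 625 and K = 16.

L* = 625, K* = 16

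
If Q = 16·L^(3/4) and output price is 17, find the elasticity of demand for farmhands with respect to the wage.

MP_L = (3/4)·16·L^(-1/4), so P·MP_L = w gives 204·L^(-1/4) = w.
Solving, L(w) = (204/w)^(4). This is a constant-elasticity form: L ∝ w^(−4), so ε = −4.

ε = -4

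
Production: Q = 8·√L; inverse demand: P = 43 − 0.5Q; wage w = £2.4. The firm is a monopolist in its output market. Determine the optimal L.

Marginal revenue from the inverse demand is MR = 43 − Q.
The marginal product is MP_L = 4·L^(-1/2).
A monopolist hires until marginal revenue product equals the wage: MR·MP_L = w.
At L, Q = 8·√L. Substituting and solving: (43 − 8·√L)·4·L^(-1/2) = 2.4 gives L = 25.

L* = 25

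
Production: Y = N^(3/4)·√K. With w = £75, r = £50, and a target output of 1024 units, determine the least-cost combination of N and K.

Cost minimization requires the marginal rate of technical substitution to equal the input-price ratio: MP_N/MP_K = w/r.
Here MP_N/MP_K = (3/4)·(K/N)/(1/2) = 1.5·(K/N). Setting this equal to 75/50 = 1.5 gives K = N.
Substituting into Y = 1024: N^(3/4)·(N)^(1/2) = 1024.
Solving, N = 256 and K = 256.

N* = 256, K* = 256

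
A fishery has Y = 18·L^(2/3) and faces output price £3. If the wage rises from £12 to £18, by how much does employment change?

From P·MP_L = w with MP_L = 12·L^(-1/3), the labor demand is L(w) = (36/w)^(3).
At w = 12: L = 27. At w = 18: L = 8.
ΔL = 8 − 27 = -19.

ΔL = -19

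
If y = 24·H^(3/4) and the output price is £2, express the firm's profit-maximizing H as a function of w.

H(w) = 1679616/w^(4)

MP_H = (3/4)·24·H^(-1/4) = 18·H^(-1/4).
Setting P·MP_H = w: 36·H^(-1/4) = w.
Solving for H: H^(-1/4) = w/36, so H = (36/w)^(4).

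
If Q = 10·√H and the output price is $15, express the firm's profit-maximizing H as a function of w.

H(w) = 5625/w²

MP_H = (1/2)·10·H^(-1/2) = 5·H^(-1/2).
Setting P·MP_H = w: 75·H^(-1/2) = w.
Solving for H: H^(-1/2) = w/75, so H = (75/w)^(2).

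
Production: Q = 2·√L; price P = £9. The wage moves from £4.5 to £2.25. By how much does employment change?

ΔL = 12

From P·MP_L = w with MP_L = L^(-1/2), the labor demand is L(w) = (9/w)^(2).
At w = 4.5: L = 4. At w = 2.25: L = 16.
ΔL = 16 − 4 = 12.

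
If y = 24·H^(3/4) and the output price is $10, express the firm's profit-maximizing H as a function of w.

MP_H = (3/4)·24·H^(-1/4) = 18·H^(-1/4).
Setting P·MP_H = w: 180·H^(-1/4) = w.
Solving for H: H^(-1/4) = w/180, so H = (180/w)^(4).

H(w) = (180/w)^(4)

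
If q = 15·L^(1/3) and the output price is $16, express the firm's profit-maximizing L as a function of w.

MP_L = (1/3)·15·L^(-2/3) = 5·L^(-2/3).
Setting P·MP_L = w: 80·L^(-2/3) = w.
Solving for L: L^(-2/3) = w/80, so L = (80/w)^(3/2).

L(w) = (80/w)^(3/2)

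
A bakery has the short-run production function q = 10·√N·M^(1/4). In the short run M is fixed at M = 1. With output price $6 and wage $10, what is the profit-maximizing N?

With M = 1, MP_N = (1/2)·10·N^(-1/2)·1^(1/4) = 5·N^(-1/2).
Profit maximization for a price taker requires P·MP_N = w: 6·5·N^(-1/2) = 10.
So N^(-1/2) = 1/3, which gives N = 9.

N* = 9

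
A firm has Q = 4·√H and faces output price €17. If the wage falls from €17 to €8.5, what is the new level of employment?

From P·MP_H = w with MP_H = 2·H^(-1/2), the labor demand is H(w) = (34/w)^(2).
At w = 17: H = 4. At w = 8.5: H = 16.

H* = 16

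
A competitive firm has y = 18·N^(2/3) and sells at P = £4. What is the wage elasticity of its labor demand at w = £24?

MP_N = (2/3)·18·N^(-1/3), so P·MP_N = w gives 48·N^(-1/3) = w.
Solving, N(w) = (48/w)^(3). This is a constant-elasticity form: N ∝ w^(−3), so ε = −3.

ε = -3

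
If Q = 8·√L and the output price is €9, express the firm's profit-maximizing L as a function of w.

MP_L = (1/2)·8·L^(-1/2) = 4·L^(-1/2).
Setting P·MP_L = w: 36·L^(-1/2) = w.
Solving for L: L^(-1/2) = w/36, so L = (36/w)^(2).

L(w) = 1296/w²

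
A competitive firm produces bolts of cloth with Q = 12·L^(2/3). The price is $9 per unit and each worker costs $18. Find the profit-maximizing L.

MP_L = (2/3)·12·L^(-1/3) = 8·L^(-1/3).
Profit maximization for a price taker requires P·MP_L = w: 9·8·L^(-1/3) = 18.
So L^(-1/3) = 0.25, which gives L = 64.

L* = 64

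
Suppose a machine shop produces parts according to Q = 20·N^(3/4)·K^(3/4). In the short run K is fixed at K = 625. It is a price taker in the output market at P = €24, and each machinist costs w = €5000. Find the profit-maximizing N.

N* = 6561

With K = 625, MP_N = (3/4)·20·N^(-1/4)·625^(3/4) = 1875·N^(-1/4).
Profit maximization for a price taker requires P·MP_N = w: 24·1875·N^(-1/4) = 5000.
So N^(-1/4) = 1/9, which gives N = 6561.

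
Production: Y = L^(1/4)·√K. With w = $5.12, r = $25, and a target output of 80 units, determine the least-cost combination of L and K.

L* = 625, K* = 256

Cost minimization requires the marginal rate of technical substitution to equal the input-price ratio: MP_L/MP_K = w/r.
Here MP_L/MP_K = (1/4)·(K/L)/(1/2) = 0.5·(K/L). Setting this equal to 5.12/25 = 0.2048 gives K = 0.4096L.
Substituting into Y = 80: L^(1/4)·(0.4096L)^(1/2) = 80.
Solving, L = 625 and K = 256.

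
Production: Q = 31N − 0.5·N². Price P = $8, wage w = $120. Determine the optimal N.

N* = 16

The marginal product of N is MP_N = 31 − N.
A price-taking firm hires until the value of the marginal product equals the wage: P·MP_N = w, so 8·(31 − N) = 120.
Then 31 − N = 15, giving N = 16.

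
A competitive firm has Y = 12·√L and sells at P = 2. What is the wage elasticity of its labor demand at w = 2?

MP_L = (1/2)·12·L^(-1/2), so P·MP_L = w gives 12·L^(-1/2) = w.
Solving, L(w) = (12/w)^(2). This is a constant-elasticity form: L ∝ w^(−2), so ε = −2.

ε = -2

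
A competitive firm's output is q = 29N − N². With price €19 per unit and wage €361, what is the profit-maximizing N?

N* = 5

The marginal product of N is MP_N = 29 − 2N.
A price-taking firm hires until the value of the marginal product equals the wage: P·MP_N = w, so 19·(29 − 2N) = 361.
Then 29 − 2N = 19, giving N = 5.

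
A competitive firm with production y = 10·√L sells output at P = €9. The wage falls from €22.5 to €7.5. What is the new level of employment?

From P·MP_L = w with MP_L = 5·L^(-1/2), the labor demand is L(w) = (45/w)^(2).
At w = 22.5: L = 4. At w = 7.5: L = 36.

L* = 36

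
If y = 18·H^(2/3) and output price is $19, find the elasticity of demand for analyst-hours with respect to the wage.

MP_H = (2/3)·18·H^(-1/3), so P·MP_H = w gives 228·H^(-1/3) = w.
Solving, H(w) = (228/w)^(3). This is a constant-elasticity form: H ∝ w^(−3), so ε = −3.

ε = -3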